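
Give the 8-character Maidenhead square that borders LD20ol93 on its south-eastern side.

LD20pl02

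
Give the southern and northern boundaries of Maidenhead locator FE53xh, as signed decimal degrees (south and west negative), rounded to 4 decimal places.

-46.7083, -46.6667

Field F=5, E=4: +5·20° lon, +4·10° lat → SW at lon -80°, lat -50°.
Square 5, 3: +5·2° lon, +3·1° lat → SW at lon -70°, lat -47°.
Subsquare x=23, h=7: +23·0.0833333° lon, +7·0.0416667° lat → SW at lon -68.0833°, lat -46.7083°.
Cell spans 0.0833333° lon × 0.0416667° lat.
south -46.7083, north -46.6667.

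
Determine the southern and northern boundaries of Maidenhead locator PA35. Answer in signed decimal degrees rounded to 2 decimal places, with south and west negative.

-85.00, -84.00

Field P=15, A=0: +15·20° lon, +0·10° lat → SW at lon 120°, lat -90°.
Square 3, 5: +3·2° lon, +5·1° lat → SW at lon 126°, lat -85°.
Cell spans 2° lon × 1° lat.
south -85.00, north -84.00.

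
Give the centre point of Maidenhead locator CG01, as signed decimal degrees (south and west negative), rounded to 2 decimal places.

Field C=2, G=6: +2·20° lon, +6·10° lat → SW at lon -140°, lat -30°.
Square 0, 1: +0·2° lon, +1·1° lat → SW at lon -140°, lat -29°.
Cell spans 2° lon × 1° lat. Centre is SW corner plus half of each.
latitude -28.50, longitude -139.00.

-28.50, -139.00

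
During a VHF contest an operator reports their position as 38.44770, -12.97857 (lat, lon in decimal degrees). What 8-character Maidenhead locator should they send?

IM38mk27

Add 180° to longitude and 90° to latitude: 167.02143, 128.44770.
Field (20°×10°, letters A–R): lon ⌊167.02143/20⌋ = 8 → I; lat ⌊128.44770/10⌋ = 12 → M.
Square (2°×1°, digits 0–9): lon ⌊7.02143/2⌋ = 3; lat ⌊8.44770/1⌋ = 8.
Subsquare (5′×2.5′, letters a–x): lon ⌊1.02143/0.0833333⌋ = 12 → m; lat ⌊0.44770/0.0416667⌋ = 10 → k.
Extended square (30″×15″, digits 0–9): lon ⌊0.02143/0.00833333⌋ = 2; lat ⌊0.03103/0.00416667⌋ = 7.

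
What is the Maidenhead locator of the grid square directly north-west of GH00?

Longitude square 0; −1 → -1, wraps to 9, carry into field.
Longitude field G = 6; −1 → 5 = F.
Latitude square 0; +1 → 1.

FH91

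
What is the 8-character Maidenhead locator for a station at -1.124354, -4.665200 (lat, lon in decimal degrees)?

II78qv00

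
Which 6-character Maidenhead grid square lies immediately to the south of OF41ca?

Latitude subsquare a = 0; −1 → -1, wraps to 23 = x, carry into square.
Latitude square 1; −1 → 0.
The longitude characters are unchanged.

OF40cx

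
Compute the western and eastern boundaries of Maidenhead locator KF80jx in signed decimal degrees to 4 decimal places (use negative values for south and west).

36.7500, 36.8333

Field K=10, F=5: +10·20° lon, +5·10° lat → SW at lon 20°, lat -40°.
Square 8, 0: +8·2° lon, +0·1° lat → SW at lon 36°, lat -40°.
Subsquare j=9, x=23: +9·0.0833333° lon, +23·0.0416667° lat → SW at lon 36.75°, lat -39.0417°.
Cell spans 0.0833333° lon × 0.0416667° lat.
west 36.7500, east 36.8333.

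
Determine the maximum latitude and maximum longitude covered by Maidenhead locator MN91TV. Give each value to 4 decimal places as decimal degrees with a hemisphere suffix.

Field M=12, N=13: +12·20° lon, +13·10° lat → SW at lon 60°, lat 40°.
Square 9, 1: +9·2° lon, +1·1° lat → SW at lon 78°, lat 41°.
Subsquare t=19, v=21: +19·0.0833333° lon, +21·0.0416667° lat → SW at lon 79.5833°, lat 41.875°.
Cell spans 0.0833333° lon × 0.0416667° lat. NE corner is SW corner plus one full cell.
latitude 41.9167° N, longitude 79.6667° E.

41.9167° N, 79.6667° E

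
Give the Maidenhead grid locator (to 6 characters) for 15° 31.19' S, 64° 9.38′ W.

FH74wl

Add 180° to longitude and 90° to latitude: 115.8437, 74.4802.
Field: 115.8437/20 → 5 → F, 74.4802/10 → 7 → H; chars FH.
Square: 15.8437/2 → 7, 4.4802/1 → 4; chars 74.
Subsquare: 1.8437/0.0833333 → 22 → w, 0.4802/0.0416667 → 11 → l; chars wl.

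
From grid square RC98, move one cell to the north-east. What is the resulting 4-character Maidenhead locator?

AC09

Longitude square 9; +1 → 10, wraps to 0, carry into field.
Longitude field R = 17; +1 → 18, wraps to 0 = A, wrapping around the antimeridian.
Latitude square 8; +1 → 9.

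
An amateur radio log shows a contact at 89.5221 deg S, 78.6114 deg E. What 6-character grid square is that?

MA90hl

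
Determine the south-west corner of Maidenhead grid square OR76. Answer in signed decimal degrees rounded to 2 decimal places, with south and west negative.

86.00, 114.00

Field O=14, R=17: +14·20° lon, +17·10° lat → SW at lon 100°, lat 80°.
Square 7, 6: +7·2° lon, +6·1° lat → SW at lon 114°, lat 86°.
latitude 86.00, longitude 114.00.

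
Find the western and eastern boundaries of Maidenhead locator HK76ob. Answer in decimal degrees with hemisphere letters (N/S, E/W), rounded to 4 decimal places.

24.8333° W, 24.7500° W

Field H=7, K=10: +7·20° lon, +10·10° lat → SW at lon -40°, lat 10°.
Square 7, 6: +7·2° lon, +6·1° lat → SW at lon -26°, lat 16°.
Subsquare o=14, b=1: +14·0.0833333° lon, +1·0.0416667° lat → SW at lon -24.8333°, lat 16.0417°.
Cell spans 0.0833333° lon × 0.0416667° lat.
west 24.8333° W, east 24.7500° W.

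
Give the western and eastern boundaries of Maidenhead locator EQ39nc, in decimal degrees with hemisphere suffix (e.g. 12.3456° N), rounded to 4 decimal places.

92.9167° W, 92.8333° W

Field E=4, Q=16: +4·20° lon, +16·10° lat → SW at lon -100°, lat 70°.
Square 3, 9: +3·2° lon, +9·1° lat → SW at lon -94°, lat 79°.
Subsquare n=13, c=2: +13·0.0833333° lon, +2·0.0416667° lat → SW at lon -92.9167°, lat 79.0833°.
Cell spans 0.0833333° lon × 0.0416667° lat.
west 92.9167° W, east 92.8333° W.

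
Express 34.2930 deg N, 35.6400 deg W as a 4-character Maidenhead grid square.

HM24

Offset from 180°W / 90°S: lon 144.36°, lat 124.29°.
Field: 144.36/20 → 7 → H, 124.29/10 → 12 → M; chars HM.
Square: 4.36/2 → 2, 4.29/1 → 4; chars 24.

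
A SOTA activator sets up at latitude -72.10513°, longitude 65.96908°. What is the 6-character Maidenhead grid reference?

Add 180° to longitude and 90° to latitude: 245.9691, 17.8949.
Field (20°×10°, letters A–R): 245.9691/20 → 12 → M, 17.8949/10 → 1 → B; chars MB.
Square (2°×1°, digits 0–9): 5.9691/2 → 2, 7.8949/1 → 7; chars 27.
Subsquare (5′×2.5′, letters a–x): 1.9691/0.0833333 → 23 → x, 0.8949/0.0416667 → 21 → v; chars xv.

MB27xv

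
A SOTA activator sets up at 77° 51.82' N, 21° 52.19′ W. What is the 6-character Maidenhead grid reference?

HQ97bu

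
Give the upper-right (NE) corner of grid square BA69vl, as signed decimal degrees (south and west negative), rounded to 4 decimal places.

-80.5000, -146.1667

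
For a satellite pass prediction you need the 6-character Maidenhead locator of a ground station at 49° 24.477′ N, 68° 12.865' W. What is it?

Offset from 180°W / 90°S: lon 111.7856°, lat 139.4079°.
Field: 111.7856/20 → 5 → F, 139.4079/10 → 13 → N; chars FN.
Square: 11.7856/2 → 5, 9.4079/1 → 9; chars 59.
Subsquare: 1.7856/0.0833333 → 21 → v, 0.4079/0.0416667 → 9 → j; chars vj.

FN59vj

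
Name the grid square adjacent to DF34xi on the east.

DF44ai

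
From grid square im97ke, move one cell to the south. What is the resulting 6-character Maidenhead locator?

Latitude subsquare e = 4; −1 → 3 = d.
The longitude characters are unchanged.

IM97kd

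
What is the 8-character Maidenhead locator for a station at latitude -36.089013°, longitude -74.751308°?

Offset from 180°W / 90°S: lon 105.24869°, lat 53.91099°.
Field: 105.24869/20 → 5 → F, 53.91099/10 → 5 → F; chars FF.
Square: 5.24869/2 → 2, 3.91099/1 → 3; chars 23.
Subsquare: 1.24869/0.0833333 → 14 → o, 0.91099/0.0416667 → 21 → v; chars ov.
Extended square: 0.08203/0.00833333 → 9, 0.03599/0.00416667 → 8; chars 98.

FF23ov98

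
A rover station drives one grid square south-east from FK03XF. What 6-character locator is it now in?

FK13ae

Longitude subsquare x = 23; +1 → 24, wraps to 0 = a, carry into square.
Longitude square 0; +1 → 1.
Latitude subsquare f = 5; −1 → 4 = e.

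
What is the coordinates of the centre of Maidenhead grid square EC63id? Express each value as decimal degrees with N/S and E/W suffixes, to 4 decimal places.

66.8542° S, 87.2917° W

Field E=4, C=2: +4·20° lon, +2·10° lat → SW at lon -100°, lat -70°.
Square 6, 3: +6·2° lon, +3·1° lat → SW at lon -88°, lat -67°.
Subsquare i=8, d=3: +8·0.0833333° lon, +3·0.0416667° lat → SW at lon -87.3333°, lat -66.875°.
Cell spans 0.0833333° lon × 0.0416667° lat. Centre is SW corner plus half of each.
latitude 66.8542° S, longitude 87.2917° W.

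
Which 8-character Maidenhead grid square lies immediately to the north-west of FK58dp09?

FK58cq90

Longitude extended square 0; −1 → -1, wraps to 9, carry into subsquare.
Longitude subsquare d = 3; −1 → 2 = c.
Latitude extended square 9; +1 → 10, wraps to 0, carry into subsquare.
Latitude subsquare p = 15; +1 → 16 = q.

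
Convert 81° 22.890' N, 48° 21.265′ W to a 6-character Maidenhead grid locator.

Shift to the Maidenhead origin (180°W, 90°S): lon 131.6456, lat 171.3815.
Field: 131.6456/20 → 6 → G, 171.3815/10 → 17 → R; chars GR.
Square: 11.6456/2 → 5, 1.3815/1 → 1; chars 51.
Subsquare: 1.6456/0.0833333 → 19 → t, 0.3815/0.0416667 → 9 → j; chars tj.

GR51tj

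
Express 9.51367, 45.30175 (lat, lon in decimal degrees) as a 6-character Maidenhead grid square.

LJ29pm

Add 180° to longitude and 90° to latitude: 225.3017, 99.5137.
Field (20°×10°, letters A–R): lon ⌊225.3017/20⌋ = 11 → L; lat ⌊99.5137/10⌋ = 9 → J.
Square (2°×1°, digits 0–9): lon ⌊5.3017/2⌋ = 2; lat ⌊9.5137/1⌋ = 9.
Subsquare (5′×2.5′, letters a–x): lon ⌊1.3017/0.0833333⌋ = 15 → p; lat ⌊0.5137/0.0416667⌋ = 12 → m.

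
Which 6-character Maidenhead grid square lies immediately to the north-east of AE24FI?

Longitude subsquare f = 5; +1 → 6 = g.
Latitude subsquare i = 8; +1 → 9 = j.

AE24gj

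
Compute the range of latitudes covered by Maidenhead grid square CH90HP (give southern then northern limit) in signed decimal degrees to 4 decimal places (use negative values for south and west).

-19.3750, -19.3333

Field C=2, H=7: +2·20° lon, +7·10° lat → SW at lon -140°, lat -20°.
Square 9, 0: +9·2° lon, +0·1° lat → SW at lon -122°, lat -20°.
Subsquare h=7, p=15: +7·0.0833333° lon, +15·0.0416667° lat → SW at lon -121.417°, lat -19.375°.
Cell spans 0.0833333° lon × 0.0416667° lat.
south -19.3750, north -19.3333.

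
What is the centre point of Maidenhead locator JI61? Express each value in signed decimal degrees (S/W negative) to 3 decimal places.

Field J=9, I=8: +9·20° lon, +8·10° lat → SW at lon 0°, lat -10°.
Square 6, 1: +6·2° lon, +1·1° lat → SW at lon 12°, lat -9°.
Cell spans 2° lon × 1° lat. Centre is SW corner plus half of each.
latitude -8.500, longitude 13.000.

-8.500, 13.000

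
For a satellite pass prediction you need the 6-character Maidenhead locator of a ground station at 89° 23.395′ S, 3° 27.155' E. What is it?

JA10ro

Add 180° to longitude and 90° to latitude: 183.4526, 0.6101.
Field: lon ⌊183.4526/20⌋ = 9 → J; lat ⌊0.6101/10⌋ = 0 → A.
Square: lon ⌊3.4526/2⌋ = 1; lat ⌊0.6101/1⌋ = 0.
Subsquare: lon ⌊1.4526/0.0833333⌋ = 17 → r; lat ⌊0.6101/0.0416667⌋ = 14 → o.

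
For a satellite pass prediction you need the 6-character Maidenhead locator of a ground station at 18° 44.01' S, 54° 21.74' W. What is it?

GH21tg

Offset from 180°W / 90°S: lon 125.6377°, lat 71.2665°.
Field: lon ⌊125.6377/20⌋ = 6 → G; lat ⌊71.2665/10⌋ = 7 → H.
Square: lon ⌊5.6377/2⌋ = 2; lat ⌊1.2665/1⌋ = 1.
Subsquare: lon ⌊1.6377/0.0833333⌋ = 19 → t; lat ⌊0.2665/0.0416667⌋ = 6 → g.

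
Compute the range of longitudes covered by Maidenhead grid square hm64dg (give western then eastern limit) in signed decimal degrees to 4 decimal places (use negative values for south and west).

Field H=7, M=12: +7·20° lon, +12·10° lat → SW at lon -40°, lat 30°.
Square 6, 4: +6·2° lon, +4·1° lat → SW at lon -28°, lat 34°.
Subsquare d=3, g=6: +3·0.0833333° lon, +6·0.0416667° lat → SW at lon -27.75°, lat 34.25°.
Cell spans 0.0833333° lon × 0.0416667° lat.
west -27.7500, east -27.6667.

-27.7500, -27.6667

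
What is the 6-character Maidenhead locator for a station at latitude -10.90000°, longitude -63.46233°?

Add 180° to longitude and 90° to latitude: 116.5377, 79.1000.
Field: lon ⌊116.5377/20⌋ = 5 → F; lat ⌊79.1000/10⌋ = 7 → H.
Square: lon ⌊16.5377/2⌋ = 8; lat ⌊9.1000/1⌋ = 9.
Subsquare: lon ⌊0.5377/0.0833333⌋ = 6 → g; lat ⌊0.1000/0.0416667⌋ = 2 → c.

FH89gc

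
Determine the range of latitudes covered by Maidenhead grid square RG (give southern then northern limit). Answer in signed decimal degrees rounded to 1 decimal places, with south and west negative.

Field R=17, G=6: +17·20° lon, +6·10° lat → SW at lon 160°, lat -30°.
Cell spans 20° lon × 10° lat.
south -30.0, north -20.0.

-30.0, -20.0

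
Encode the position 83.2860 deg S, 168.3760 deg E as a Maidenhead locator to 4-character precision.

RA46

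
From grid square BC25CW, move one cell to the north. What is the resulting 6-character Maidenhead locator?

BC25cx

Latitude subsquare w = 22; +1 → 23 = x.
The longitude characters are unchanged.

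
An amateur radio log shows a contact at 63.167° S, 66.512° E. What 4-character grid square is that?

MC36

Add 180° to longitude and 90° to latitude: 246.51, 26.83.
Field (20°×10°, letters A–R): lon ⌊246.51/20⌋ = 12 → M; lat ⌊26.83/10⌋ = 2 → C.
Square (2°×1°, digits 0–9): lon ⌊6.51/2⌋ = 3; lat ⌊6.83/1⌋ = 6.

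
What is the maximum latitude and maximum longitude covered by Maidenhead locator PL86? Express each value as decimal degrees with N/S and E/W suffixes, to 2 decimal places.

Field P=15, L=11: +15·20° lon, +11·10° lat → SW at lon 120°, lat 20°.
Square 8, 6: +8·2° lon, +6·1° lat → SW at lon 136°, lat 26°.
Cell spans 2° lon × 1° lat. NE corner is SW corner plus one full cell.
latitude 27.00° N, longitude 138.00° E.

27.00° N, 138.00° E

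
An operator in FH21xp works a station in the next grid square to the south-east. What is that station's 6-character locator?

FH31ao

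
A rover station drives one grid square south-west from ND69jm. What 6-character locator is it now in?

ND69il

Longitude subsquare j = 9; −1 → 8 = i.
Latitude subsquare m = 12; −1 → 11 = l.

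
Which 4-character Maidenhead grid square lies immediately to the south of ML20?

MK29

Latitude square 0; −1 → -1, wraps to 9, carry into field.
Latitude field L = 11; −1 → 10 = K.
The longitude characters are unchanged.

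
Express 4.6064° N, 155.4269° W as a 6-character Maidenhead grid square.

BJ24go

Add 180° to longitude and 90° to latitude: 24.5731, 94.6064.
Field: lon ⌊24.5731/20⌋ = 1 → B; lat ⌊94.6064/10⌋ = 9 → J.
Square: lon ⌊4.5731/2⌋ = 2; lat ⌊4.6064/1⌋ = 4.
Subsquare: lon ⌊0.5731/0.0833333⌋ = 6 → g; lat ⌊0.6064/0.0416667⌋ = 14 → o.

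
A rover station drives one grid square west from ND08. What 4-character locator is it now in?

Longitude square 0; −1 → -1, wraps to 9, carry into field.
Longitude field N = 13; −1 → 12 = M.
The latitude characters are unchanged.

MD98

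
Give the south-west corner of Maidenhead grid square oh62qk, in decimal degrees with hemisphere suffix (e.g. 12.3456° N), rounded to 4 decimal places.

Field O=14, H=7: +14·20° lon, +7·10° lat → SW at lon 100°, lat -20°.
Square 6, 2: +6·2° lon, +2·1° lat → SW at lon 112°, lat -18°.
Subsquare q=16, k=10: +16·0.0833333° lon, +10·0.0416667° lat → SW at lon 113.333°, lat -17.5833°.
latitude 17.5833° S, longitude 113.3333° E.

17.5833° S, 113.3333° E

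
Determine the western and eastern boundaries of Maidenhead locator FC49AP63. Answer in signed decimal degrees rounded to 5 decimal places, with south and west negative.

-71.95000, -71.94167

Field F=5, C=2: +5·20° lon, +2·10° lat → SW at lon -80°, lat -70°.
Square 4, 9: +4·2° lon, +9·1° lat → SW at lon -72°, lat -61°.
Subsquare a=0, p=15: +0·0.0833333° lon, +15·0.0416667° lat → SW at lon -72°, lat -60.375°.
Extended square 6, 3: +6·0.00833333° lon, +3·0.00416667° lat → SW at lon -71.95°, lat -60.3625°.
Cell spans 0.00833333° lon × 0.00416667° lat.
west -71.95000, east -71.94167.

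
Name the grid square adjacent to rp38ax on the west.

Longitude subsquare a = 0; −1 → -1, wraps to 23 = x, carry into square.
Longitude square 3; −1 → 2.
The latitude characters are unchanged.

RP28xx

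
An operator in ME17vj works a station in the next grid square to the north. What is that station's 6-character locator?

Latitude subsquare j = 9; +1 → 10 = k.
The longitude characters are unchanged.

ME17vk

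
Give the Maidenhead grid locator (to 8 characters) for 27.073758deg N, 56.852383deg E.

Add 180° to longitude and 90° to latitude: 236.85238, 117.07376.
Field: 236.85238/20 → 11 → L, 117.07376/10 → 11 → L; chars LL.
Square: 16.85238/2 → 8, 7.07376/1 → 7; chars 87.
Subsquare: 0.85238/0.0833333 → 10 → k, 0.07376/0.0416667 → 1 → b; chars kb.
Extended square: 0.01905/0.00833333 → 2, 0.03209/0.00416667 → 7; chars 27.

LL87kb27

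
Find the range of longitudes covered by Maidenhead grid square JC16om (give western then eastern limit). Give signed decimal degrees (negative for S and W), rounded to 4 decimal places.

3.1667, 3.2500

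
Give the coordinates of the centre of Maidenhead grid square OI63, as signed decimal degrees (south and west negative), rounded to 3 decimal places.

Field O=14, I=8: +14·20° lon, +8·10° lat → SW at lon 100°, lat -10°.
Square 6, 3: +6·2° lon, +3·1° lat → SW at lon 112°, lat -7°.
Cell spans 2° lon × 1° lat. Centre is SW corner plus half of each.
latitude -6.500, longitude 113.000.

-6.500, 113.000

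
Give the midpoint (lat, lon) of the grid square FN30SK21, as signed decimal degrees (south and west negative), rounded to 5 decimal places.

Field F=5, N=13: +5·20° lon, +13·10° lat → SW at lon -80°, lat 40°.
Square 3, 0: +3·2° lon, +0·1° lat → SW at lon -74°, lat 40°.
Subsquare s=18, k=10: +18·0.0833333° lon, +10·0.0416667° lat → SW at lon -72.5°, lat 40.4167°.
Extended square 2, 1: +2·0.00833333° lon, +1·0.00416667° lat → SW at lon -72.4833°, lat 40.4208°.
Cell spans 0.00833333° lon × 0.00416667° lat. Centre is SW corner plus half of each.
latitude 40.42292, longitude -72.47917.

40.42292, -72.47917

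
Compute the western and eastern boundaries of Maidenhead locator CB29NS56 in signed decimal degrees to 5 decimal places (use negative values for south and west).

-134.87500, -134.86667

Field C=2, B=1: +2·20° lon, +1·10° lat → SW at lon -140°, lat -80°.
Square 2, 9: +2·2° lon, +9·1° lat → SW at lon -136°, lat -71°.
Subsquare n=13, s=18: +13·0.0833333° lon, +18·0.0416667° lat → SW at lon -134.917°, lat -70.25°.
Extended square 5, 6: +5·0.00833333° lon, +6·0.00416667° lat → SW at lon -134.875°, lat -70.225°.
Cell spans 0.00833333° lon × 0.00416667° lat.
west -134.87500, east -134.86667.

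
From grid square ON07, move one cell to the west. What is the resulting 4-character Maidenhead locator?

NN97

Longitude square 0; −1 → -1, wraps to 9, carry into field.
Longitude field O = 14; −1 → 13 = N.
The latitude characters are unchanged.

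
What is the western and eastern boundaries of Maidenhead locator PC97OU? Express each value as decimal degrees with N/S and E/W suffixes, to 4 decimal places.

139.1667° E, 139.2500° E

Field P=15, C=2: +15·20° lon, +2·10° lat → SW at lon 120°, lat -70°.
Square 9, 7: +9·2° lon, +7·1° lat → SW at lon 138°, lat -63°.
Subsquare o=14, u=20: +14·0.0833333° lon, +20·0.0416667° lat → SW at lon 139.167°, lat -62.1667°.
Cell spans 0.0833333° lon × 0.0416667° lat.
west 139.1667° E, east 139.2500° E.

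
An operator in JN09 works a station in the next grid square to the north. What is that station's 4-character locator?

JO00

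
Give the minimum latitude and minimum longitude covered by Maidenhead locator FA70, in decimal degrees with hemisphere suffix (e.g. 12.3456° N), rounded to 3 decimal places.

90.000° S, 66.000° W

Field F=5, A=0: +5·20° lon, +0·10° lat → SW at lon -80°, lat -90°.
Square 7, 0: +7·2° lon, +0·1° lat → SW at lon -66°, lat -90°.
latitude 90.000° S, longitude 66.000° W.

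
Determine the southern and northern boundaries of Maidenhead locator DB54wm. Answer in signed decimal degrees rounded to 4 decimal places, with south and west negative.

Field D=3, B=1: +3·20° lon, +1·10° lat → SW at lon -120°, lat -80°.
Square 5, 4: +5·2° lon, +4·1° lat → SW at lon -110°, lat -76°.
Subsquare w=22, m=12: +22·0.0833333° lon, +12·0.0416667° lat → SW at lon -108.167°, lat -75.5°.
Cell spans 0.0833333° lon × 0.0416667° lat.
south -75.5000, north -75.4583.

-75.5000, -75.4583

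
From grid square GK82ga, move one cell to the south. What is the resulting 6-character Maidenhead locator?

GK81gx

Latitude subsquare a = 0; −1 → -1, wraps to 23 = x, carry into square.
Latitude square 2; −1 → 1.
The longitude characters are unchanged.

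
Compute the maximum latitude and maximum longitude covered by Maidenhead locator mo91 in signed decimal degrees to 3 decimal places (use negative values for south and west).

52.000, 80.000

Field M=12, O=14: +12·20° lon, +14·10° lat → SW at lon 60°, lat 50°.
Square 9, 1: +9·2° lon, +1·1° lat → SW at lon 78°, lat 51°.
Cell spans 2° lon × 1° lat. NE corner is SW corner plus one full cell.
latitude 52.000, longitude 80.000.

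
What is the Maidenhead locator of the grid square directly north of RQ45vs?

Latitude subsquare s = 18; +1 → 19 = t.
The longitude characters are unchanged.

RQ45vt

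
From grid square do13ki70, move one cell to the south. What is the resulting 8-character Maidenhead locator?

DO13kh79

Latitude extended square 0; −1 → -1, wraps to 9, carry into subsquare.
Latitude subsquare i = 8; −1 → 7 = h.
The longitude characters are unchanged.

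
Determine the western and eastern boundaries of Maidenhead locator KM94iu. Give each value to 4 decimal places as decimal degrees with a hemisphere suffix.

Field K=10, M=12: +10·20° lon, +12·10° lat → SW at lon 20°, lat 30°.
Square 9, 4: +9·2° lon, +4·1° lat → SW at lon 38°, lat 34°.
Subsquare i=8, u=20: +8·0.0833333° lon, +20·0.0416667° lat → SW at lon 38.6667°, lat 34.8333°.
Cell spans 0.0833333° lon × 0.0416667° lat.
west 38.6667° E, east 38.7500° E.

38.6667° E, 38.7500° E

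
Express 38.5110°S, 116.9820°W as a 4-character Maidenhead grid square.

DF11

Add 180° to longitude and 90° to latitude: 63.02, 51.49.
Field: 63.02/20 → 3 → D, 51.49/10 → 5 → F; chars DF.
Square: 3.02/2 → 1, 1.49/1 → 1; chars 11.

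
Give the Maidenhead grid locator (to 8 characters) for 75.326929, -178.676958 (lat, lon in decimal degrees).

AQ05ph88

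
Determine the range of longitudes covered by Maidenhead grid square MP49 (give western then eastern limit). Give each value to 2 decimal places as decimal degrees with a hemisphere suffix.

Field M=12, P=15: +12·20° lon, +15·10° lat → SW at lon 60°, lat 60°.
Square 4, 9: +4·2° lon, +9·1° lat → SW at lon 68°, lat 69°.
Cell spans 2° lon × 1° lat.
west 68.00° E, east 70.00° E.

68.00° E, 70.00° E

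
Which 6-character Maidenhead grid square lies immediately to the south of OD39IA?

OD38ix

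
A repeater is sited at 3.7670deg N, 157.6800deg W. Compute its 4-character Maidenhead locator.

Add 180° to longitude and 90° to latitude: 22.32, 93.77.
Field (20°×10°, letters A–R): lon ⌊22.32/20⌋ = 1 → B; lat ⌊93.77/10⌋ = 9 → J.
Square (2°×1°, digits 0–9): lon ⌊2.32/2⌋ = 1; lat ⌊3.77/1⌋ = 3.

BJ13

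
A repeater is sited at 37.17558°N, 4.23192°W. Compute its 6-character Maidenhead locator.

Add 180° to longitude and 90° to latitude: 175.7681, 127.1756.
Field: 175.7681/20 → 8 → I, 127.1756/10 → 12 → M; chars IM.
Square: 15.7681/2 → 7, 7.1756/1 → 7; chars 77.
Subsquare: 1.7681/0.0833333 → 21 → v, 0.1756/0.0416667 → 4 → e; chars ve.

IM77ve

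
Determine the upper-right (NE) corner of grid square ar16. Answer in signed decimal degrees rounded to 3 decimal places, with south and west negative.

87.000, -176.000

Field A=0, R=17: +0·20° lon, +17·10° lat → SW at lon -180°, lat 80°.
Square 1, 6: +1·2° lon, +6·1° lat → SW at lon -178°, lat 86°.
Cell spans 2° lon × 1° lat. NE corner is SW corner plus one full cell.
latitude 87.000, longitude -176.000.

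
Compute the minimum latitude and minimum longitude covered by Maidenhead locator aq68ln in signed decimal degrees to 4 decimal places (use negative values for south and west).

78.5417, -167.0833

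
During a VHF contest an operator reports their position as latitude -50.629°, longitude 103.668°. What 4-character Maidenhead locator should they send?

Shift to the Maidenhead origin (180°W, 90°S): lon 283.67, lat 39.37.
Field: lon ⌊283.67/20⌋ = 14 → O; lat ⌊39.37/10⌋ = 3 → D.
Square: lon ⌊3.67/2⌋ = 1; lat ⌊9.37/1⌋ = 9.

OD19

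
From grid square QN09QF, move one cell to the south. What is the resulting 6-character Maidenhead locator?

Latitude subsquare f = 5; −1 → 4 = e.
The longitude characters are unchanged.

QN09qe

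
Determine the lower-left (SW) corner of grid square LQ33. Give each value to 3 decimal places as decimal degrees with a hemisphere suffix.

Field L=11, Q=16: +11·20° lon, +16·10° lat → SW at lon 40°, lat 70°.
Square 3, 3: +3·2° lon, +3·1° lat → SW at lon 46°, lat 73°.
latitude 73.000° N, longitude 46.000° E.

73.000° N, 46.000° E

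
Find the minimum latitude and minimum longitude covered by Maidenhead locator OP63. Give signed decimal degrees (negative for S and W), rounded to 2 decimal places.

63.00, 112.00

Field O=14, P=15: +14·20° lon, +15·10° lat → SW at lon 100°, lat 60°.
Square 6, 3: +6·2° lon, +3·1° lat → SW at lon 112°, lat 63°.
latitude 63.00, longitude 112.00.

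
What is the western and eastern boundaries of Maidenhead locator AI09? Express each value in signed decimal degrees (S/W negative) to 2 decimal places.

-180.00, -178.00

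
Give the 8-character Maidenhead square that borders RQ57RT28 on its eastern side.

Longitude extended square 2; +1 → 3.
The latitude characters are unchanged.

RQ57rt38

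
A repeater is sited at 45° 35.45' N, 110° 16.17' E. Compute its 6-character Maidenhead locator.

ON55do

Offset from 180°W / 90°S: lon 290.2695°, lat 135.5908°.
Field: 290.2695/20 → 14 → O, 135.5908/10 → 13 → N; chars ON.
Square: 10.2695/2 → 5, 5.5908/1 → 5; chars 55.
Subsquare: 0.2695/0.0833333 → 3 → d, 0.5908/0.0416667 → 14 → o; chars do.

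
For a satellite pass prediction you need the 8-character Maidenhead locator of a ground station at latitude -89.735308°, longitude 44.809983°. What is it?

Add 180° to longitude and 90° to latitude: 224.80998, 0.26469.
Field: 224.80998/20 → 11 → L, 0.26469/10 → 0 → A; chars LA.
Square: 4.80998/2 → 2, 0.26469/1 → 0; chars 20.
Subsquare: 0.80998/0.0833333 → 9 → j, 0.26469/0.0416667 → 6 → g; chars jg.
Extended square: 0.05998/0.00833333 → 7, 0.01469/0.00416667 → 3; chars 73.

LA20jg73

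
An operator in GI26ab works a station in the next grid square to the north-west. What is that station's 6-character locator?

GI16xc

Longitude subsquare a = 0; −1 → -1, wraps to 23 = x, carry into square.
Longitude square 2; −1 → 1.
Latitude subsquare b = 1; +1 → 2 = c.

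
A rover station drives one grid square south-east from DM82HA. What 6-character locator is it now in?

Longitude subsquare h = 7; +1 → 8 = i.
Latitude subsquare a = 0; −1 → -1, wraps to 23 = x, carry into square.
Latitude square 2; −1 → 1.

DM81ix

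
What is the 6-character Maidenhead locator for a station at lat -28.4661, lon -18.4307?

IG01sm

Add 180° to longitude and 90° to latitude: 161.5693, 61.5339.
Field: lon ⌊161.5693/20⌋ = 8 → I; lat ⌊61.5339/10⌋ = 6 → G.
Square: lon ⌊1.5693/2⌋ = 0; lat ⌊1.5339/1⌋ = 1.
Subsquare: lon ⌊1.5693/0.0833333⌋ = 18 → s; lat ⌊0.5339/0.0416667⌋ = 12 → m.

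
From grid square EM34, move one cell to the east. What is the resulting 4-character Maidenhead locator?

EM44

Longitude square 3; +1 → 4.
The latitude characters are unchanged.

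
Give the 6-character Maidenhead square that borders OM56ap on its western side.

Longitude subsquare a = 0; −1 → -1, wraps to 23 = x, carry into square.
Longitude square 5; −1 → 4.
The latitude characters are unchanged.

OM46xp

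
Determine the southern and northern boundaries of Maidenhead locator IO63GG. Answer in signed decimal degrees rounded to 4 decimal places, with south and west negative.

53.2500, 53.2917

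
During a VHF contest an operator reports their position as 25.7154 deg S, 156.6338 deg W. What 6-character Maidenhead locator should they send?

BG14qg

Shift to the Maidenhead origin (180°W, 90°S): lon 23.3662, lat 64.2846.
Field: 23.3662/20 → 1 → B, 64.2846/10 → 6 → G; chars BG.
Square: 3.3662/2 → 1, 4.2846/1 → 4; chars 14.
Subsquare: 1.3662/0.0833333 → 16 → q, 0.2846/0.0416667 → 6 → g; chars qg.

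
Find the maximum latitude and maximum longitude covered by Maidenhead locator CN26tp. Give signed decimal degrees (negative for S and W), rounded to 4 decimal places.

46.6667, -134.3333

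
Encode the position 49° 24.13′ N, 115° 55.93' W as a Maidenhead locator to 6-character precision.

Offset from 180°W / 90°S: lon 64.0678°, lat 139.4022°.
Field (20°×10°, letters A–R): lon ⌊64.0678/20⌋ = 3 → D; lat ⌊139.4022/10⌋ = 13 → N.
Square (2°×1°, digits 0–9): lon ⌊4.0678/2⌋ = 2; lat ⌊9.4022/1⌋ = 9.
Subsquare (5′×2.5′, letters a–x): lon ⌊0.0678/0.0833333⌋ = 0 → a; lat ⌊0.4022/0.0416667⌋ = 9 → j.

DN29aj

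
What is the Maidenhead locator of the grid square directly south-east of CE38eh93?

CE38fh02

Longitude extended square 9; +1 → 10, wraps to 0, carry into subsquare.
Longitude subsquare e = 4; +1 → 5 = f.
Latitude extended square 3; −1 → 2.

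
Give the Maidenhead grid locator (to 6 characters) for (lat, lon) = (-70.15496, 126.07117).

Add 180° to longitude and 90° to latitude: 306.0712, 19.8450.
Field (20°×10°, letters A–R): lon ⌊306.0712/20⌋ = 15 → P; lat ⌊19.8450/10⌋ = 1 → B.
Square (2°×1°, digits 0–9): lon ⌊6.0712/2⌋ = 3; lat ⌊9.8450/1⌋ = 9.
Subsquare (5′×2.5′, letters a–x): lon ⌊0.0712/0.0833333⌋ = 0 → a; lat ⌊0.8450/0.0416667⌋ = 20 → u.

PB39au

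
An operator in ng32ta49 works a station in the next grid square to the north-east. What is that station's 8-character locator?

Longitude extended square 4; +1 → 5.
Latitude extended square 9; +1 → 10, wraps to 0, carry into subsquare.
Latitude subsquare a = 0; +1 → 1 = b.

NG32tb50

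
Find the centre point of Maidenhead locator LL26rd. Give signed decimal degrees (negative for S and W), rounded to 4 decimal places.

26.1458, 45.4583

Field L=11, L=11: +11·20° lon, +11·10° lat → SW at lon 40°, lat 20°.
Square 2, 6: +2·2° lon, +6·1° lat → SW at lon 44°, lat 26°.
Subsquare r=17, d=3: +17·0.0833333° lon, +3·0.0416667° lat → SW at lon 45.4167°, lat 26.125°.
Cell spans 0.0833333° lon × 0.0416667° lat. Centre is SW corner plus half of each.
latitude 26.1458, longitude 45.4583.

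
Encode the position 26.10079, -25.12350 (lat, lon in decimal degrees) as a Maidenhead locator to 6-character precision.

HL76kc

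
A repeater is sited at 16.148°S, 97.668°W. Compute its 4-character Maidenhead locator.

Shift to the Maidenhead origin (180°W, 90°S): lon 82.33, lat 73.85.
Field: 82.33/20 → 4 → E, 73.85/10 → 7 → H; chars EH.
Square: 2.33/2 → 1, 3.85/1 → 3; chars 13.

EH13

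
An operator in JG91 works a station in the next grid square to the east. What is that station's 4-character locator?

Longitude square 9; +1 → 10, wraps to 0, carry into field.
Longitude field J = 9; +1 → 10 = K.
The latitude characters are unchanged.

KG01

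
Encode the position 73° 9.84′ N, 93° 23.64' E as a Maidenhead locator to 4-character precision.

NQ63

Shift to the Maidenhead origin (180°W, 90°S): lon 273.39, lat 163.16.
Field (20°×10°, letters A–R): 273.39/20 → 13 → N, 163.16/10 → 16 → Q; chars NQ.
Square (2°×1°, digits 0–9): 13.39/2 → 6, 3.16/1 → 3; chars 63.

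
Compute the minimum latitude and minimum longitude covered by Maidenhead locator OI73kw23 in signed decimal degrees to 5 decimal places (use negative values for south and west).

-6.07083, 114.85000

Field O=14, I=8: +14·20° lon, +8·10° lat → SW at lon 100°, lat -10°.
Square 7, 3: +7·2° lon, +3·1° lat → SW at lon 114°, lat -7°.
Subsquare k=10, w=22: +10·0.0833333° lon, +22·0.0416667° lat → SW at lon 114.833°, lat -6.08333°.
Extended square 2, 3: +2·0.00833333° lon, +3·0.00416667° lat → SW at lon 114.85°, lat -6.07083°.
latitude -6.07083, longitude 114.85000.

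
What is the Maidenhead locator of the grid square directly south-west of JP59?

JP48

Longitude square 5; −1 → 4.
Latitude square 9; −1 → 8.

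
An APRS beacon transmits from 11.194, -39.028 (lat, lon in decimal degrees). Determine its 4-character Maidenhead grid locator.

Add 180° to longitude and 90° to latitude: 140.97, 101.19.
Field: 140.97/20 → 7 → H, 101.19/10 → 10 → K; chars HK.
Square: 0.97/2 → 0, 1.19/1 → 1; chars 01.

HK01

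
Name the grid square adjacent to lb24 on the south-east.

LB33

Longitude square 2; +1 → 3.
Latitude square 4; −1 → 3.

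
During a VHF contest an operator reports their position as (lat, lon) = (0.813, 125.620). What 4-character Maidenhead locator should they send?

PJ20

Add 180° to longitude and 90° to latitude: 305.62, 90.81.
Field: 305.62/20 → 15 → P, 90.81/10 → 9 → J; chars PJ.
Square: 5.62/2 → 2, 0.81/1 → 0; chars 20.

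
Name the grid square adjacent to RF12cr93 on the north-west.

RF12cr84

Longitude extended square 9; −1 → 8.
Latitude extended square 3; +1 → 4.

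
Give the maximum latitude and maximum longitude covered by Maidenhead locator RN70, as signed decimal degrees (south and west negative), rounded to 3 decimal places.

Field R=17, N=13: +17·20° lon, +13·10° lat → SW at lon 160°, lat 40°.
Square 7, 0: +7·2° lon, +0·1° lat → SW at lon 174°, lat 40°.
Cell spans 2° lon × 1° lat. NE corner is SW corner plus one full cell.
latitude 41.000, longitude 176.000.

41.000, 176.000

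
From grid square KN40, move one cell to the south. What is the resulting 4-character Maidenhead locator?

KM49

Latitude square 0; −1 → -1, wraps to 9, carry into field.
Latitude field N = 13; −1 → 12 = M.
The longitude characters are unchanged.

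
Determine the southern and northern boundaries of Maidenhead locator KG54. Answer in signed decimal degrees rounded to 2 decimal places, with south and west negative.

-26.00, -25.00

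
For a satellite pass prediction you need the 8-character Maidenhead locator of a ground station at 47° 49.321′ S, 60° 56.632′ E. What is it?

Shift to the Maidenhead origin (180°W, 90°S): lon 240.94387, lat 42.17798.
Field: 240.94387/20 → 12 → M, 42.17798/10 → 4 → E; chars ME.
Square: 0.94387/2 → 0, 2.17798/1 → 2; chars 02.
Subsquare: 0.94387/0.0833333 → 11 → l, 0.17798/0.0416667 → 4 → e; chars le.
Extended square: 0.02720/0.00833333 → 3, 0.01132/0.00416667 → 2; chars 32.

ME02le32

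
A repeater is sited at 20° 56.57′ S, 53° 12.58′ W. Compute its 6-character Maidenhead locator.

Offset from 180°W / 90°S: lon 126.7903°, lat 69.0572°.
Field (20°×10°, letters A–R): lon ⌊126.7903/20⌋ = 6 → G; lat ⌊69.0572/10⌋ = 6 → G.
Square (2°×1°, digits 0–9): lon ⌊6.7903/2⌋ = 3; lat ⌊9.0572/1⌋ = 9.
Subsquare (5′×2.5′, letters a–x): lon ⌊0.7903/0.0833333⌋ = 9 → j; lat ⌊0.0572/0.0416667⌋ = 1 → b.

GG39jb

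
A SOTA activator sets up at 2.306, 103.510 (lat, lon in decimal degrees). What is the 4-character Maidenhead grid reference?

Offset from 180°W / 90°S: lon 283.51°, lat 92.31°.
Field (20°×10°, letters A–R): lon ⌊283.51/20⌋ = 14 → O; lat ⌊92.31/10⌋ = 9 → J.
Square (2°×1°, digits 0–9): lon ⌊3.51/2⌋ = 1; lat ⌊2.31/1⌋ = 2.

OJ12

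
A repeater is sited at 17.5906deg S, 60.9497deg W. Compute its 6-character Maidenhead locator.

FH92mj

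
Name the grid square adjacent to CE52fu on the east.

CE52gu

Longitude subsquare f = 5; +1 → 6 = g.
The latitude characters are unchanged.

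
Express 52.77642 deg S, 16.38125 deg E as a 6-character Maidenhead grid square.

JD87ef

Add 180° to longitude and 90° to latitude: 196.3812, 37.2236.
Field: 196.3812/20 → 9 → J, 37.2236/10 → 3 → D; chars JD.
Square: 16.3812/2 → 8, 7.2236/1 → 7; chars 87.
Subsquare: 0.3812/0.0833333 → 4 → e, 0.2236/0.0416667 → 5 → f; chars ef.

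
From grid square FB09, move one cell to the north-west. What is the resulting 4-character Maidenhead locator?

EC90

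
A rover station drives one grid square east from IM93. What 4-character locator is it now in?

Longitude square 9; +1 → 10, wraps to 0, carry into field.
Longitude field I = 8; +1 → 9 = J.
The latitude characters are unchanged.

JM03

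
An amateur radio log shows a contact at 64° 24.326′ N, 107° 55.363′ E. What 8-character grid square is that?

OP34xj07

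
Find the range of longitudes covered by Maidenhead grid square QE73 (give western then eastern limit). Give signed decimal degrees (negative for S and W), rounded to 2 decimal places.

Field Q=16, E=4: +16·20° lon, +4·10° lat → SW at lon 140°, lat -50°.
Square 7, 3: +7·2° lon, +3·1° lat → SW at lon 154°, lat -47°.
Cell spans 2° lon × 1° lat.
west 154.00, east 156.00.

154.00, 156.00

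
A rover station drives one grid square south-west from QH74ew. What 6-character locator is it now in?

QH74dv

Longitude subsquare e = 4; −1 → 3 = d.
Latitude subsquare w = 22; −1 → 21 = v.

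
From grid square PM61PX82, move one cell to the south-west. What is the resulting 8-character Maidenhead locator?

PM61px71

Longitude extended square 8; −1 → 7.
Latitude extended square 2; −1 → 1.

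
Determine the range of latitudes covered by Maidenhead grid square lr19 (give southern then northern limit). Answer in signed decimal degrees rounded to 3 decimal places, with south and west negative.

Field L=11, R=17: +11·20° lon, +17·10° lat → SW at lon 40°, lat 80°.
Square 1, 9: +1·2° lon, +9·1° lat → SW at lon 42°, lat 89°.
Cell spans 2° lon × 1° lat.
south 89.000, north 90.000.

89.000, 90.000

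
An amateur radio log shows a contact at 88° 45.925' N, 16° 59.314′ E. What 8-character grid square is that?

Offset from 180°W / 90°S: lon 196.98857°, lat 178.76542°.
Field: lon ⌊196.98857/20⌋ = 9 → J; lat ⌊178.76542/10⌋ = 17 → R.
Square: lon ⌊16.98857/2⌋ = 8; lat ⌊8.76542/1⌋ = 8.
Subsquare: lon ⌊0.98857/0.0833333⌋ = 11 → l; lat ⌊0.76542/0.0416667⌋ = 18 → s.
Extended square: lon ⌊0.07190/0.00833333⌋ = 8; lat ⌊0.01542/0.00416667⌋ = 3.

JR88ls83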